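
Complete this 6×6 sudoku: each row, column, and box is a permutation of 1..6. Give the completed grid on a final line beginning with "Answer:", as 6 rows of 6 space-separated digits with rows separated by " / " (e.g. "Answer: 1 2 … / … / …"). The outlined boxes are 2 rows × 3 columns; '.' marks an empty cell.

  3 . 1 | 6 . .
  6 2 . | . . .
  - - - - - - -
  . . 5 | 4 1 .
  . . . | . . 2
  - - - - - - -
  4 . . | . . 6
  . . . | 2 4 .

Step 1. [r1c2∈{4,5}] 5 has one home in box 1: r1c2. So r1c2=5.
Step 2. [r3c6∈{3}] r3c6 has the single candidate 3, so r3c6=3.
Step 3. [r4c2∈{1,3,4,6}] 4 has one home in col 2: r4c2 ⇒ r4c2=4.
Step 4. [r4c3∈{3,6}] r4c3 is the only open cell in row 4 admitting 3. So r4c3=3.
Step 5. [r6c2∈{1,3,6}] across row 6, 3 lands solely at r6c2, so r6c2=3.
Step 6. [r4c4∈{5}] r4c4's peers cover all but 5 ⇒ r4c4=5.
Step 7. [r5c5∈{3,5}] across row 5, 5 lands solely at r5c5 ⇒ r5c5=5.
Step 8. [r6c6∈{1}] r6c6 is down to just 1, so r6c6=1.
Step 9. [r2c4∈{1,3}] 1 has one home in row 2: r2c4, so r2c4=1.
Step 10. [r2c6∈{4,5}] row 2 places 5 nowhere but r2c6 ⇒ r2c6=5.
Step 11. [r3c2∈{6}] r3c2 has the single candidate 6. So r3c2=6.
Step 12. [r4c5∈{6}] only 6 remains possible at r4c5, so r4c5=6.
Step 13. [r2c5∈{3}] r2c5 has the single candidate 3. So r2c5=3.
Step 14. [r1c6∈{4}] r1c6 is down to just 4 ⇒ r1c6=4.
Step 15. [r6c1∈{5}] r6c1's peers cover all but 5 ⇒ r6c1=5.
Step 16. [r1c5∈{2}] r1c5's peers cover all but 2 ⇒ r1c5=2.
Step 17. [r3c1∈{2}] r3c1 is down to just 2 ⇒ r3c1=2.
Step 18. [r2c3∈{4}] r2c3 is down to just 4. So r2c3=4.
Step 19. [r5c2∈{1}] r5c2's peers cover all but 1, so r5c2=1.
Step 20. [r6c3∈{6}] only 6 remains possible at r6c3 ⇒ r6c3=6.
Step 21. [r4c1∈{1}] r4c1 has the single candidate 1, so r4c1=1.
Step 22. [r5c4∈{3}] r5c4 has the single candidate 3 ⇒ r5c4=3.
Step 23. [r5c3∈{2}] r5c3 has the single candidate 2, so r5c3=2.

Answer: 3 5 1 6 2 4 / 6 2 4 1 3 5 / 2 6 5 4 1 3 / 1 4 3 5 6 2 / 4 1 2 3 5 6 / 5 3 6 2 4 1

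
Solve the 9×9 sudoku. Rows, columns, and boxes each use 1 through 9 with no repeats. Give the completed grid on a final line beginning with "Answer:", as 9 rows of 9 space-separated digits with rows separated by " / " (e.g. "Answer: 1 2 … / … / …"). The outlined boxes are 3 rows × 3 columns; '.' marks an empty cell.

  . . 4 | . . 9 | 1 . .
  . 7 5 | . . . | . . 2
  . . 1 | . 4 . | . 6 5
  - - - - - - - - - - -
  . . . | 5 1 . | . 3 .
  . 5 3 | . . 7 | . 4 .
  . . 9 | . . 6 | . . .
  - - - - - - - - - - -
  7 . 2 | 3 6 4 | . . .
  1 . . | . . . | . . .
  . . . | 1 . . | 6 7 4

Step 1. [r1c8∈{8}] nothing but 8 survives at r1c8 ⇒ r1c8=8.
Step 2. [r9c3∈{8}] r9c3 is down to just 8. So r9c3=8.
Step 3. [r7c2∈{9}] r7c2 is down to just 9 ⇒ r7c2=9.
Step 4. [r5c9∈{1,6,8,9}] across row 5, 1 lands solely at r5c9 ⇒ r5c9=1.
Step 5. [r5c1∈{2,6,8}] in row 5, 6 fits only at r5c1, so r5c1=6.
Step 6. [r7c9∈{8}] only 8 remains possible at r7c9. So r7c9=8.
Step 7. [r9c5∈{2,5,9}] row 9 places 9 nowhere but r9c5. So r9c5=9.
Step 8. [r9c6∈{2,5}] across row 9, 2 lands solely at r9c6 ⇒ r9c6=2.
Step 9. [r4c6∈{8}] only 8 remains possible at r4c6, so r4c6=8.
Step 10. [r3c6∈{3}] r3c6 has the single candidate 3, so r3c6=3.
Step 11. [r5c5∈{2}] r5c5 has the single candidate 2, so r5c5=2.
Step 12. [r7c7∈{5}] r7c7 has the single candidate 5 ⇒ r7c7=5.
Step 13. [r6c9∈{7}] only 7 remains possible at r6c9, so r6c9=7.
Step 14. [r8c2∈{3,4,6}] across row 8, 4 lands solely at r8c2, so r8c2=4.
Step 15. [r4c2∈{2}] nothing but 2 survives at r4c2, so r4c2=2.
Step 16. [r4c7∈{9}] r4c7 has the single candidate 9 ⇒ r4c7=9.
Step 17. [r3c2∈{8}] nothing but 8 survives at r3c2, so r3c2=8.
Step 18. [r1c9∈{3}] only 3 remains possible at r1c9 ⇒ r1c9=3.
Step 19. [r2c1∈{3,9}] 3 has one home in row 2: r2c1, so r2c1=3.
Step 20. [r2c4∈{6,8}] in row 2, 6 fits only at r2c4. So r2c4=6.
Step 21. [r1c5∈{5,7}] r1c5 is the only open cell in row 1 admitting 5, so r1c5=5.
Step 22. [r1c4∈{2,7}] 7 has one home in row 1: r1c4, so r1c4=7.
Step 23. [r6c1∈{4,8}] r6c1 is the only open cell in col 1 admitting 8. So r6c1=8.
Step 24. [r6c7∈{2}] only 2 remains possible at r6c7. So r6c7=2.
Step 25. [r2c8∈{9}] r2c8's peers cover all but 9 ⇒ r2c8=9.
Step 26. [r3c4∈{2}] r3c4's peers cover all but 2. So r3c4=2.
Step 27. [r2c5∈{8}] nothing but 8 survives at r2c5. So r2c5=8.
Step 28. [r8c5∈{7}] nothing but 7 survives at r8c5. So r8c5=7.
Step 29. [r2c6∈{1}] only 1 remains possible at r2c6, so r2c6=1.
Step 30. [r7c8∈{1}] r7c8 has the single candidate 1, so r7c8=1.
Step 31. [r9c2∈{3}] nothing but 3 survives at r9c2 ⇒ r9c2=3.
Step 32. [r5c4∈{9}] only 9 remains possible at r5c4. So r5c4=9.
Step 33. [r6c5∈{3}] r6c5's peers cover all but 3, so r6c5=3.
Step 34. [r1c2∈{6}] r1c2 has the single candidate 6, so r1c2=6.
Step 35. [r8c3∈{6}] only 6 remains possible at r8c3 ⇒ r8c3=6.
Step 36. [r4c3∈{7}] r4c3 is down to just 7 ⇒ r4c3=7.
Step 37. [r8c7∈{3}] r8c7 has the single candidate 3. So r8c7=3.
Step 38. [r3c1∈{9}] r3c1 has the single candidate 9 ⇒ r3c1=9.
Step 39. [r8c8∈{2}] r8c8's peers cover all but 2. So r8c8=2.
Step 40. [r6c8∈{5}] r6c8's peers cover all but 5 ⇒ r6c8=5.
Step 41. [r8c9∈{9}] only 9 remains possible at r8c9, so r8c9=9.
Step 42. [r8c6∈{5}] nothing but 5 survives at r8c6. So r8c6=5.
Step 43. [r8c4∈{8}] nothing but 8 survives at r8c4. So r8c4=8.
Step 44. [r4c9∈{6}] r4c9 is down to just 6, so r4c9=6.
Step 45. [r9c1∈{5}] r9c1's peers cover all but 5 ⇒ r9c1=5.
Step 46. [r5c7∈{8}] r5c7 has the single candidate 8, so r5c7=8.
Step 47. [r3c7∈{7}] only 7 remains possible at r3c7 ⇒ r3c7=7.
Step 48. [r1c1∈{2}] only 2 remains possible at r1c1. So r1c1=2.
Step 49. [r6c4∈{4}] only 4 remains possible at r6c4 ⇒ r6c4=4.
Step 50. [r6c2∈{1}] r6c2's peers cover all but 1, so r6c2=1.
Step 51. [r2c7∈{4}] r2c7 has the single candidate 4 ⇒ r2c7=4.
Step 52. [r4c1∈{4}] r4c1 is down to just 4. So r4c1=4.

Answer: 2 6 4 7 5 9 1 8 3 / 3 7 5 6 8 1 4 9 2 / 9 8 1 2 4 3 7 6 5 / 4 2 7 5 1 8 9 3 6 / 6 5 3 9 2 7 8 4 1 / 8 1 9 4 3 6 2 5 7 / 7 9 2 3 6 4 5 1 8 / 1 4 6 8 7 5 3 2 9 / 5 3 8 1 9 2 6 7 4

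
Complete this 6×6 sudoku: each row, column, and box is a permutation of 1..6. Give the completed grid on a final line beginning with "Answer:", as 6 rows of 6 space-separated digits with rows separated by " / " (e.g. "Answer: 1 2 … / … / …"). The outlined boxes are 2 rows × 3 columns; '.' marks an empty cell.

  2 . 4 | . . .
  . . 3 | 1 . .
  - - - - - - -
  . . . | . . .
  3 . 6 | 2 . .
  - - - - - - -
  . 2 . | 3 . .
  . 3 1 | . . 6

Step 1. [r3c1∈{1,4,5}] across col 1, 1 lands solely at r3c1 ⇒ r3c1=1.
Step 2. [r5c3∈{5}] r5c3 is down to just 5. So r5c3=5.
Step 3. [r2c1∈{5,6}] r2c1 is the only open cell in col 1 admitting 5 ⇒ r2c1=5.
Step 4. [r6c5∈{2,4,5}] in row 6, 2 fits only at r6c5. So r6c5=2.
Step 5. [r6c4∈{4,5}] across row 6, 5 lands solely at r6c4, so r6c4=5.
Step 6. [r3c4∈{4,6}] in col 4, 4 fits only at r3c4 ⇒ r3c4=4.
Step 7. [r3c5∈{3,5,6}] in row 3, 6 fits only at r3c5. So r3c5=6.
Step 8. [r3c6∈{3,5}] in row 3, 3 fits only at r3c6 ⇒ r3c6=3.
Step 9. [r1c6∈{5}] only 5 remains possible at r1c6 ⇒ r1c6=5.
Step 10. [r2c5∈{4}] r2c5 is down to just 4 ⇒ r2c5=4.
Step 11. [r5c5∈{1}] r5c5's peers cover all but 1, so r5c5=1.
Step 12. [r3c2∈{5}] r3c2's peers cover all but 5 ⇒ r3c2=5.
Step 13. [r1c2∈{1,6}] in row 1, 1 fits only at r1c2, so r1c2=1.
Step 14. [r5c6∈{4}] r5c6 has the single candidate 4. So r5c6=4.
Step 15. [r1c5∈{3}] r1c5 is down to just 3. So r1c5=3.
Step 16. [r2c2∈{6}] nothing but 6 survives at r2c2 ⇒ r2c2=6.
Step 17. [r6c1∈{4}] r6c1's peers cover all but 4 ⇒ r6c1=4.
Step 18. [r4c2∈{4}] r4c2 has the single candidate 4 ⇒ r4c2=4.
Step 19. [r4c6∈{1}] r4c6's peers cover all but 1 ⇒ r4c6=1.
Step 20. [r4c5∈{5}] r4c5 has the single candidate 5 ⇒ r4c5=5.
Step 21. [r2c6∈{2}] only 2 remains possible at r2c6. So r2c6=2.
Step 22. [r3c3∈{2}] r3c3 is down to just 2. So r3c3=2.
Step 23. [r1c4∈{6}] r1c4 is down to just 6, so r1c4=6.
Step 24. [r5c1∈{6}] r5c1 has the single candidate 6. So r5c1=6.

Answer: 2 1 4 6 3 5 / 5 6 3 1 4 2 / 1 5 2 4 6 3 / 3 4 6 2 5 1 / 6 2 5 3 1 4 / 4 3 1 5 2 6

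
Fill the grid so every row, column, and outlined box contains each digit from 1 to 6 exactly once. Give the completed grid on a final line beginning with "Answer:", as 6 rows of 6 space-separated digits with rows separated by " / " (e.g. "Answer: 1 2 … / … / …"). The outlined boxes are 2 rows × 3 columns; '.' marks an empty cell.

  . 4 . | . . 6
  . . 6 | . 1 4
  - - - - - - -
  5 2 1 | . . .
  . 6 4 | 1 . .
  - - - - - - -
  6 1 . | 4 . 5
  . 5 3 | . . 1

Step 1. [r3c6∈{3}] r3c6 has the single candidate 3, so r3c6=3.
Step 2. [r2c4∈{2,3,5}] row 2 places 5 nowhere but r2c4, so r2c4=5.
Step 3. [r2c1∈{2,3}] 2 has one home in row 2: r2c1 ⇒ r2c1=2.
Step 4. [r1c4∈{2,3}] across col 4, 3 lands solely at r1c4 ⇒ r1c4=3.
Step 5. [r6c4∈{2,6}] r6c4 is the only open cell in col 4 admitting 2, so r6c4=2.
Step 6. [r1c5∈{2}] r1c5 has the single candidate 2, so r1c5=2.
Step 7. [r3c5∈{4,6}] in row 3, 4 fits only at r3c5. So r3c5=4.
Step 8. [r4c6∈{2}] r4c6 is down to just 2 ⇒ r4c6=2.
Step 9. [r4c1∈{3}] r4c1 is down to just 3. So r4c1=3.
Step 10. [r5c3∈{2}] nothing but 2 survives at r5c3, so r5c3=2.
Step 11. [r1c1∈{1}] nothing but 1 survives at r1c1 ⇒ r1c1=1.
Step 12. [r6c5∈{6}] nothing but 6 survives at r6c5, so r6c5=6.
Step 13. [r2c2∈{3}] nothing but 3 survives at r2c2, so r2c2=3.
Step 14. [r6c1∈{4}] only 4 remains possible at r6c1, so r6c1=4.
Step 15. [r3c4∈{6}] nothing but 6 survives at r3c4, so r3c4=6.
Step 16. [r5c5∈{3}] only 3 remains possible at r5c5 ⇒ r5c5=3.
Step 17. [r1c3∈{5}] r1c3 is down to just 5, so r1c3=5.
Step 18. [r4c5∈{5}] r4c5's peers cover all but 5 ⇒ r4c5=5.

Answer: 1 4 5 3 2 6 / 2 3 6 5 1 4 / 5 2 1 6 4 3 / 3 6 4 1 5 2 / 6 1 2 4 3 5 / 4 5 3 2 6 1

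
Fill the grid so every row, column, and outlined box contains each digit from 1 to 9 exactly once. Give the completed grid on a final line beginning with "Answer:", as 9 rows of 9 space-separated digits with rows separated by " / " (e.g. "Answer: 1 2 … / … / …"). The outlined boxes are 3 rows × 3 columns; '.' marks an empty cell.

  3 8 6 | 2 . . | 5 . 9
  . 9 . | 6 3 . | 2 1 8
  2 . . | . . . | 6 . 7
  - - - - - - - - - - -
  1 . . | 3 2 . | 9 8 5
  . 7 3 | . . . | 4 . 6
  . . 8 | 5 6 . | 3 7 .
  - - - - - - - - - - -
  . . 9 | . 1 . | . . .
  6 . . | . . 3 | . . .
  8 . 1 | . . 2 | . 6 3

Step 1. [r4c3∈{4}] r4c3's peers cover all but 4, so r4c3=4.
Step 2. [r3c3∈{5}] r3c3 is down to just 5. So r3c3=5.
Step 3. [r6c6∈{1,4,9}] row 6 places 4 nowhere but r6c6, so r6c6=4.
Step 4. [r8c3∈{2,7}] in col 3, 2 fits only at r8c3, so r8c3=2.
Step 5. [r7c1∈{4,5,7}] in box 7, 7 fits only at r7c1, so r7c1=7.
Step 6. [r1c8∈{4}] r1c8 has the single candidate 4 ⇒ r1c8=4.
Step 7. [r1c5∈{7}] r1c5 has the single candidate 7, so r1c5=7.
Step 8. [r1c6∈{1}] only 1 remains possible at r1c6, so r1c6=1.
Step 9. [r8c7∈{1,7,8}] in col 7, 1 fits only at r8c7. So r8c7=1.
Step 10. [r8c9∈{4}] nothing but 4 survives at r8c9, so r8c9=4.
Step 11. [r8c2∈{5}] nothing but 5 survives at r8c2, so r8c2=5.
Step 12. [r9c2∈{4}] only 4 remains possible at r9c2 ⇒ r9c2=4.
Step 13. [r8c4∈{7,8,9}] 7 has one home in row 8: r8c4 ⇒ r8c4=7.
Step 14. [r8c5∈{8,9}] row 8 places 8 nowhere but r8c5. So r8c5=8.
Step 15. [r5c5∈{9}] r5c5 has the single candidate 9 ⇒ r5c5=9.
Step 16. [r7c9∈{2}] only 2 remains possible at r7c9 ⇒ r7c9=2.
Step 17. [r5c6∈{8}] only 8 remains possible at r5c6. So r5c6=8.
Step 18. [r3c4∈{4,8,9}] across row 3, 8 lands solely at r3c4 ⇒ r3c4=8.
Step 19. [r7c6∈{5,6}] row 7 places 6 nowhere but r7c6, so r7c6=6.
Step 20. [r7c8∈{5}] r7c8 is down to just 5, so r7c8=5.
Step 21. [r4c6∈{7}] r4c6 has the single candidate 7, so r4c6=7.
Step 22. [r6c1∈{9}] r6c1 has the single candidate 9 ⇒ r6c1=9.
Step 23. [r2c3∈{7}] only 7 remains possible at r2c3, so r2c3=7.
Step 24. [r3c5∈{4}] r3c5 has the single candidate 4. So r3c5=4.
Step 25. [r7c2∈{3}] r7c2's peers cover all but 3. So r7c2=3.
Step 26. [r3c2∈{1}] r3c2 is down to just 1. So r3c2=1.
Step 27. [r2c1∈{4}] only 4 remains possible at r2c1 ⇒ r2c1=4.
Step 28. [r8c8∈{9}] r8c8 is down to just 9. So r8c8=9.
Step 29. [r3c6∈{9}] r3c6 is down to just 9, so r3c6=9.
Step 30. [r2c6∈{5}] r2c6's peers cover all but 5, so r2c6=5.
Step 31. [r3c8∈{3}] r3c8 is down to just 3, so r3c8=3.
Step 32. [r9c5∈{5}] r9c5's peers cover all but 5 ⇒ r9c5=5.
Step 33. [r6c2∈{2}] nothing but 2 survives at r6c2, so r6c2=2.
Step 34. [r5c8∈{2}] only 2 remains possible at r5c8 ⇒ r5c8=2.
Step 35. [r6c9∈{1}] r6c9 is down to just 1, so r6c9=1.
Step 36. [r9c4∈{9}] r9c4 is down to just 9 ⇒ r9c4=9.
Step 37. [r5c1∈{5}] r5c1 is down to just 5, so r5c1=5.
Step 38. [r4c2∈{6}] nothing but 6 survives at r4c2 ⇒ r4c2=6.
Step 39. [r7c7∈{8}] r7c7 has the single candidate 8 ⇒ r7c7=8.
Step 40. [r7c4∈{4}] only 4 remains possible at r7c4, so r7c4=4.
Step 41. [r5c4∈{1}] only 1 remains possible at r5c4, so r5c4=1.
Step 42. [r9c7∈{7}] r9c7 has the single candidate 7, so r9c7=7.

Answer: 3 8 6 2 7 1 5 4 9 / 4 9 7 6 3 5 2 1 8 / 2 1 5 8 4 9 6 3 7 / 1 6 4 3 2 7 9 8 5 / 5 7 3 1 9 8 4 2 6 / 9 2 8 5 6 4 3 7 1 / 7 3 9 4 1 6 8 5 2 / 6 5 2 7 8 3 1 9 4 / 8 4 1 9 5 2 7 6 3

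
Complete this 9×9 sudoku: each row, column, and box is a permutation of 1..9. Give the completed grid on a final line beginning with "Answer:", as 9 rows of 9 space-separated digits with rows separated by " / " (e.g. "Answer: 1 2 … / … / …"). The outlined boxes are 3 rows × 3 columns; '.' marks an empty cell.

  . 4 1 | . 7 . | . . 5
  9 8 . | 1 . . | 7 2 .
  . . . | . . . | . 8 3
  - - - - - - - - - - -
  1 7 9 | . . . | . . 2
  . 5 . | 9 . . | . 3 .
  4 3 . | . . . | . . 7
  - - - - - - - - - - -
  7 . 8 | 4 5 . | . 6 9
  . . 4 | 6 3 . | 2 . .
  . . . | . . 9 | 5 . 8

Step 1. [r8c9∈{1}] r8c9's peers cover all but 1 ⇒ r8c9=1.
Step 2. [r6c8∈{1,5,9}] 1 has one home in col 8: r6c8, so r6c8=1.
Step 3. [r5c6∈{1,2,4,6,7,8}] r5c6 is the only open cell in row 5 admitting 7. So r5c6=7.
Step 4. [r5c5∈{1,2,4,6,8}] r5c5 is the only open cell in row 5 admitting 1 ⇒ r5c5=1.
Step 5. [r9c5∈{2}] r9c5 has the single candidate 2. So r9c5=2.
Step 6. [r6c7∈{6,8,9}] 9 has one home in row 6: r6c7, so r6c7=9.
Step 7. [r1c7∈{6}] nothing but 6 survives at r1c7, so r1c7=6.
Step 8. [r2c9∈{4}] only 4 remains possible at r2c9, so r2c9=4.
Step 9. [r2c5∈{6}] r2c5 is down to just 6, so r2c5=6.
Step 10. [r4c6∈{3,4,5,6,8}] 6 has one home in row 4: r4c6. So r4c6=6.
Step 11. [r6c3∈{2,6}] across row 6, 6 lands solely at r6c3, so r6c3=6.
Step 12. [r6c5∈{8}] nothing but 8 survives at r6c5 ⇒ r6c5=8.
Step 13. [r3c6∈{2,4,5}] across col 6, 4 lands solely at r3c6. So r3c6=4.
Step 14. [r5c7∈{4,8}] in row 5, 4 fits only at r5c7, so r5c7=4.
Step 15. [r1c4∈{2,3,8}] 8 has one home in col 4: r1c4, so r1c4=8.
Step 16. [r5c3∈{2}] r5c3 has the single candidate 2 ⇒ r5c3=2.
Step 17. [r9c2∈{1,6}] across row 9, 1 lands solely at r9c2. So r9c2=1.
Step 18. [r9c1∈{3,6}] 6 has one home in row 9: r9c1. So r9c1=6.
Step 19. [r1c1∈{2,3}] in col 1, 3 fits only at r1c1, so r1c1=3.
Step 20. [r3c1∈{2,5}] r3c1 is the only open cell in col 1 admitting 2, so r3c1=2.
Step 21. [r3c4∈{5}] r3c4 is down to just 5. So r3c4=5.
Step 22. [r1c6∈{2}] only 2 remains possible at r1c6. So r1c6=2.
Step 23. [r9c8∈{4,7}] 4 has one home in row 9: r9c8 ⇒ r9c8=4.
Step 24. [r4c7∈{8}] only 8 remains possible at r4c7, so r4c7=8.
Step 25. [r8c8∈{7}] r8c8 is down to just 7, so r8c8=7.
Step 26. [r9c3∈{3}] r9c3's peers cover all but 3, so r9c3=3.
Step 27. [r3c7∈{1}] r3c7 is down to just 1 ⇒ r3c7=1.
Step 28. [r8c6∈{8}] r8c6 is down to just 8 ⇒ r8c6=8.
Step 29. [r2c6∈{3}] r2c6's peers cover all but 3 ⇒ r2c6=3.
Step 30. [r4c8∈{5}] only 5 remains possible at r4c8 ⇒ r4c8=5.
Step 31. [r5c9∈{6}] r5c9's peers cover all but 6 ⇒ r5c9=6.
Step 32. [r4c5∈{4}] nothing but 4 survives at r4c5. So r4c5=4.
Step 33. [r3c3∈{7}] nothing but 7 survives at r3c3, so r3c3=7.
Step 34. [r1c8∈{9}] only 9 remains possible at r1c8 ⇒ r1c8=9.
Step 35. [r9c4∈{7}] r9c4 has the single candidate 7. So r9c4=7.
Step 36. [r7c2∈{2}] r7c2 is down to just 2, so r7c2=2.
Step 37. [r6c4∈{2}] r6c4 is down to just 2, so r6c4=2.
Step 38. [r4c4∈{3}] r4c4 is down to just 3. So r4c4=3.
Step 39. [r5c1∈{8}] r5c1 has the single candidate 8 ⇒ r5c1=8.
Step 40. [r7c6∈{1}] r7c6's peers cover all but 1. So r7c6=1.
Step 41. [r6c6∈{5}] r6c6's peers cover all but 5. So r6c6=5.
Step 42. [r3c2∈{6}] r3c2's peers cover all but 6 ⇒ r3c2=6.
Step 43. [r8c1∈{5}] nothing but 5 survives at r8c1. So r8c1=5.
Step 44. [r7c7∈{3}] r7c7's peers cover all but 3. So r7c7=3.
Step 45. [r8c2∈{9}] r8c2 has the single candidate 9 ⇒ r8c2=9.
Step 46. [r3c5∈{9}] nothing but 9 survives at r3c5. So r3c5=9.
Step 47. [r2c3∈{5}] r2c3 is down to just 5. So r2c3=5.

Answer: 3 4 1 8 7 2 6 9 5 / 9 8 5 1 6 3 7 2 4 / 2 6 7 5 9 4 1 8 3 / 1 7 9 3 4 6 8 5 2 / 8 5 2 9 1 7 4 3 6 / 4 3 6 2 8 5 9 1 7 / 7 2 8 4 5 1 3 6 9 / 5 9 4 6 3 8 2 7 1 / 6 1 3 7 2 9 5 4 8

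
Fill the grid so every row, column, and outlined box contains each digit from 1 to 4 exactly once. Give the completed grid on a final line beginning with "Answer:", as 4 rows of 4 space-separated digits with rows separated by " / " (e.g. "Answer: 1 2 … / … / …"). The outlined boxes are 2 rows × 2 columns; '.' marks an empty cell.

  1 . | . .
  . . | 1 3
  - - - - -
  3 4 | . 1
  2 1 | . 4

Step 1. [r1c4∈{2}] nothing but 2 survives at r1c4. So r1c4=2.
Step 2. [r2c2∈{2}] nothing but 2 survives at r2c2, so r2c2=2.
Step 3. [r3c3∈{2}] r3c3 is down to just 2 ⇒ r3c3=2.
Step 4. [r2c1∈{4}] r2c1 is down to just 4 ⇒ r2c1=4.
Step 5. [r1c2∈{3}] r1c2's peers cover all but 3 ⇒ r1c2=3.
Step 6. [r1c3∈{4}] r1c3's peers cover all but 4. So r1c3=4.
Step 7. [r4c3∈{3}] r4c3 has the single candidate 3. So r4c3=3.

Answer: 1 3 4 2 / 4 2 1 3 / 3 4 2 1 / 2 1 3 4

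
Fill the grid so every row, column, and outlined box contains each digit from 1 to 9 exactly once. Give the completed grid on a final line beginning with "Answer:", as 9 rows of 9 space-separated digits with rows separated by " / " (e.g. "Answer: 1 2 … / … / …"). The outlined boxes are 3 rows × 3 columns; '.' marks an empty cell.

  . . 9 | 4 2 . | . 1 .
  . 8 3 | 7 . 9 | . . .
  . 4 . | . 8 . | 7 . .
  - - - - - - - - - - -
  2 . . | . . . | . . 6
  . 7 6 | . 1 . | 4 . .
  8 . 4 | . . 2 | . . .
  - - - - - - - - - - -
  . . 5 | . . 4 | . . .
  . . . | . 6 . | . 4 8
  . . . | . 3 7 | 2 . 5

Step 1. [r7c5∈{9}] r7c5 has the single candidate 9. So r7c5=9.
Step 2. [r2c5∈{5}] only 5 remains possible at r2c5. So r2c5=5.
Step 3. [r1c9∈{3}] r1c9 is down to just 3 ⇒ r1c9=3.
Step 4. [r2c1∈{1,6}] r2c1 is the only open cell in row 2 admitting 1 ⇒ r2c1=1.
Step 5. [r4c3∈{1}] nothing but 1 survives at r4c3, so r4c3=1.
Step 6. [r1c6∈{6}] r1c6 is down to just 6, so r1c6=6.
Step 7. [r7c4∈{1,2,8}] across row 7, 8 lands solely at r7c4. So r7c4=8.
Step 8. [r1c2∈{5}] only 5 remains possible at r1c2, so r1c2=5.
Step 9. [r3c8∈{2,5,6,9}] 5 has one home in row 3: r3c8 ⇒ r3c8=5.
Step 10. [r7c2∈{1,2,3,6}] r7c2 is the only open cell in row 7 admitting 2. So r7c2=2.
Step 11. [r9c2∈{1,6,9}] col 2 places 6 nowhere but r9c2 ⇒ r9c2=6.
Step 12. [r8c2∈{1,3,9}] 1 has one home in col 2: r8c2. So r8c2=1.
Step 13. [r9c8∈{9}] only 9 remains possible at r9c8. So r9c8=9.
Step 14. [r8c7∈{3}] r8c7's peers cover all but 3 ⇒ r8c7=3.
Step 15. [r5c1∈{3,5,9}] 5 has one home in col 1: r5c1, so r5c1=5.
Step 16. [r6c4∈{3,5,6,9}] in row 6, 6 fits only at r6c4, so r6c4=6.
Step 17. [r3c9∈{2,9}] row 3 places 9 nowhere but r3c9 ⇒ r3c9=9.
Step 18. [r6c7∈{1,5,9}] r6c7 is the only open cell in row 6 admitting 5, so r6c7=5.
Step 19. [r6c5∈{7}] r6c5's peers cover all but 7. So r6c5=7.
Step 20. [r6c8∈{3}] only 3 remains possible at r6c8. So r6c8=3.
Step 21. [r4c7∈{8,9}] r4c7 is the only open cell in col 7 admitting 9 ⇒ r4c7=9.
Step 22. [r7c9∈{1,7}] 7 has one home in col 9: r7c9, so r7c9=7.
Step 23. [r4c2∈{3}] only 3 remains possible at r4c2, so r4c2=3.
Step 24. [r7c8∈{6}] r7c8 is down to just 6. So r7c8=6.
Step 25. [r8c6∈{5}] nothing but 5 survives at r8c6, so r8c6=5.
Step 26. [r3c6∈{1,3}] 1 has one home in col 6: r3c6, so r3c6=1.
Step 27. [r2c8∈{2}] r2c8 is down to just 2, so r2c8=2.
Step 28. [r4c6∈{8}] r4c6 is down to just 8, so r4c6=8.
Step 29. [r3c4∈{3}] nothing but 3 survives at r3c4, so r3c4=3.
Step 30. [r8c3∈{7}] r8c3 is down to just 7 ⇒ r8c3=7.
Step 31. [r3c3∈{2}] r3c3 is down to just 2 ⇒ r3c3=2.
Step 32. [r2c7∈{6}] nothing but 6 survives at r2c7, so r2c7=6.
Step 33. [r4c4∈{5}] r4c4 has the single candidate 5, so r4c4=5.
Step 34. [r5c6∈{3}] r5c6 has the single candidate 3. So r5c6=3.
Step 35. [r9c3∈{8}] r9c3's peers cover all but 8. So r9c3=8.
Step 36. [r2c9∈{4}] r2c9 has the single candidate 4, so r2c9=4.
Step 37. [r1c1∈{7}] r1c1's peers cover all but 7. So r1c1=7.
Step 38. [r4c8∈{7}] nothing but 7 survives at r4c8 ⇒ r4c8=7.
Step 39. [r6c9∈{1}] r6c9 has the single candidate 1 ⇒ r6c9=1.
Step 40. [r7c7∈{1}] r7c7 has the single candidate 1, so r7c7=1.
Step 41. [r1c7∈{8}] only 8 remains possible at r1c7, so r1c7=8.
Step 42. [r9c4∈{1}] r9c4 is down to just 1, so r9c4=1.
Step 43. [r7c1∈{3}] r7c1 is down to just 3 ⇒ r7c1=3.
Step 44. [r4c5∈{4}] only 4 remains possible at r4c5 ⇒ r4c5=4.
Step 45. [r5c8∈{8}] r5c8 has the single candidate 8, so r5c8=8.
Step 46. [r3c1∈{6}] r3c1's peers cover all but 6 ⇒ r3c1=6.
Step 47. [r5c9∈{2}] r5c9 is down to just 2, so r5c9=2.
Step 48. [r8c4∈{2}] r8c4 has the single candidate 2 ⇒ r8c4=2.
Step 49. [r8c1∈{9}] only 9 remains possible at r8c1, so r8c1=9.
Step 50. [r6c2∈{9}] r6c2 has the single candidate 9 ⇒ r6c2=9.
Step 51. [r9c1∈{4}] nothing but 4 survives at r9c1. So r9c1=4.
Step 52. [r5c4∈{9}] nothing but 9 survives at r5c4, so r5c4=9.

Answer: 7 5 9 4 2 6 8 1 3 / 1 8 3 7 5 9 6 2 4 / 6 4 2 3 8 1 7 5 9 / 2 3 1 5 4 8 9 7 6 / 5 7 6 9 1 3 4 8 2 / 8 9 4 6 7 2 5 3 1 / 3 2 5 8 9 4 1 6 7 / 9 1 7 2 6 5 3 4 8 / 4 6 8 1 3 7 2 9 5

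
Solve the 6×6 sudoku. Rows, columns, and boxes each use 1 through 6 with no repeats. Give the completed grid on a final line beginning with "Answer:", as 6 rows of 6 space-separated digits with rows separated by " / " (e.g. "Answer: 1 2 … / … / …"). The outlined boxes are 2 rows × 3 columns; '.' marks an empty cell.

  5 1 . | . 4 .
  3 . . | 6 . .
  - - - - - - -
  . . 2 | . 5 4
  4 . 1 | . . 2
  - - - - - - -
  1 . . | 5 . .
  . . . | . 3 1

Step 1. [r2c2∈{2,4}] box 1 places 2 nowhere but r2c2. So r2c2=2.
Step 2. [r5c3∈{3,4,6}] r5c3 is the only open cell in col 3 admitting 3, so r5c3=3.
Step 3. [r4c4∈{3}] only 3 remains possible at r4c4. So r4c4=3.
Step 4. [r5c2∈{4,6}] in row 5, 4 fits only at r5c2, so r5c2=4.
Step 5. [r3c1∈{6}] only 6 remains possible at r3c1 ⇒ r3c1=6.
Step 6. [r6c2∈{5,6}] in col 2, 6 fits only at r6c2, so r6c2=6.
Step 7. [r5c5∈{2,6}] in row 5, 2 fits only at r5c5, so r5c5=2.
Step 8. [r1c4∈{2}] r1c4 is down to just 2, so r1c4=2.
Step 9. [r1c3∈{6}] nothing but 6 survives at r1c3, so r1c3=6.
Step 10. [r6c3∈{5}] r6c3 has the single candidate 5. So r6c3=5.
Step 11. [r6c1∈{2}] r6c1's peers cover all but 2 ⇒ r6c1=2.
Step 12. [r5c6∈{6}] r5c6's peers cover all but 6, so r5c6=6.
Step 13. [r4c5∈{6}] r4c5 has the single candidate 6. So r4c5=6.
Step 14. [r3c2∈{3}] r3c2 has the single candidate 3. So r3c2=3.
Step 15. [r2c3∈{4}] r2c3's peers cover all but 4. So r2c3=4.
Step 16. [r4c2∈{5}] r4c2 is down to just 5. So r4c2=5.
Step 17. [r3c4∈{1}] r3c4's peers cover all but 1. So r3c4=1.
Step 18. [r1c6∈{3}] r1c6 is down to just 3 ⇒ r1c6=3.
Step 19. [r2c6∈{5}] only 5 remains possible at r2c6, so r2c6=5.
Step 20. [r2c5∈{1}] r2c5 is down to just 1, so r2c5=1.
Step 21. [r6c4∈{4}] only 4 remains possible at r6c4, so r6c4=4.

Answer: 5 1 6 2 4 3 / 3 2 4 6 1 5 / 6 3 2 1 5 4 / 4 5 1 3 6 2 / 1 4 3 5 2 6 / 2 6 5 4 3 1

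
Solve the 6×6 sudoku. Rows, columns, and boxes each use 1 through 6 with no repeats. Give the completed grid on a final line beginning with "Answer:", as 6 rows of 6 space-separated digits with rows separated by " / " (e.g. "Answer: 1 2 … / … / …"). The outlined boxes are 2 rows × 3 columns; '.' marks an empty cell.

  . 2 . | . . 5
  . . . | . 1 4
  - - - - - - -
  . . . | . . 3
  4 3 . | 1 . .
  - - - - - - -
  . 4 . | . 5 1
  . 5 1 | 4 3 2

Step 1. [r2c2∈{6}] r2c2 is down to just 6, so r2c2=6.
Step 2. [r4c3∈{2,5,6}] row 4 places 5 nowhere but r4c3 ⇒ r4c3=5.
Step 3. [r2c3∈{3}] r2c3's peers cover all but 3. So r2c3=3.
Step 4. [r5c4∈{6}] r5c4 has the single candidate 6 ⇒ r5c4=6.
Step 5. [r3c3∈{2,6}] across col 3, 6 lands solely at r3c3. So r3c3=6.
Step 6. [r3c1∈{1,2}] in box 3, 2 fits only at r3c1, so r3c1=2.
Step 7. [r1c5∈{6}] r1c5 has the single candidate 6 ⇒ r1c5=6.
Step 8. [r4c5∈{2}] r4c5 is down to just 2 ⇒ r4c5=2.
Step 9. [r1c1∈{1}] r1c1 is down to just 1. So r1c1=1.
Step 10. [r3c5∈{4}] nothing but 4 survives at r3c5 ⇒ r3c5=4.
Step 11. [r1c4∈{3}] only 3 remains possible at r1c4 ⇒ r1c4=3.
Step 12. [r3c2∈{1}] nothing but 1 survives at r3c2. So r3c2=1.
Step 13. [r5c3∈{2}] r5c3's peers cover all but 2. So r5c3=2.
Step 14. [r5c1∈{3}] r5c1's peers cover all but 3 ⇒ r5c1=3.
Step 15. [r2c4∈{2}] r2c4's peers cover all but 2, so r2c4=2.
Step 16. [r4c6∈{6}] r4c6 is down to just 6. So r4c6=6.
Step 17. [r6c1∈{6}] r6c1's peers cover all but 6 ⇒ r6c1=6.
Step 18. [r2c1∈{5}] r2c1 has the single candidate 5, so r2c1=5.
Step 19. [r3c4∈{5}] only 5 remains possible at r3c4, so r3c4=5.
Step 20. [r1c3∈{4}] r1c3 is down to just 4, so r1c3=4.

Answer: 1 2 4 3 6 5 / 5 6 3 2 1 4 / 2 1 6 5 4 3 / 4 3 5 1 2 6 / 3 4 2 6 5 1 / 6 5 1 4 3 2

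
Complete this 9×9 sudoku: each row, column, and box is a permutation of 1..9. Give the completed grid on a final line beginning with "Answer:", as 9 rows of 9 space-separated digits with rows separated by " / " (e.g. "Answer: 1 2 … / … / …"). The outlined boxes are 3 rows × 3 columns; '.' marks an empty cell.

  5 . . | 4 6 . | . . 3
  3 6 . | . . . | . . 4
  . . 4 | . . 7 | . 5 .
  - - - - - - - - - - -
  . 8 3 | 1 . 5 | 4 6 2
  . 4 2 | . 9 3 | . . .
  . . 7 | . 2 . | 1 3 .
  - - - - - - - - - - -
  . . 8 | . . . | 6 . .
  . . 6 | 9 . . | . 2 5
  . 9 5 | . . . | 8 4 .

Step 1. [r1c2∈{1,2,7}] across box 1, 7 lands solely at r1c2. So r1c2=7.
Step 2. [r3c1∈{1,2,8,9}] r3c1 is the only open cell in col 1 admitting 8, so r3c1=8.
Step 3. [r4c5∈{7}] r4c5's peers cover all but 7 ⇒ r4c5=7.
Step 4. [r6c9∈{8,9}] r6c9 is the only open cell in box 6 admitting 9, so r6c9=9.
Step 5. [r3c7∈{2,9}] 9 has one home in row 3: r3c7 ⇒ r3c7=9.
Step 6. [r5c1∈{1,6}] 1 has one home in row 5: r5c1, so r5c1=1.
Step 7. [r6c6∈{4,6,8}] in row 6, 4 fits only at r6c6, so r6c6=4.
Step 8. [r3c2∈{1,2}] r3c2 is the only open cell in box 1 admitting 2. So r3c2=2.
Step 9. [r5c4∈{6,8}] 6 has one home in row 5: r5c4 ⇒ r5c4=6.
Step 10. [r8c7∈{3,7}] in col 7, 3 fits only at r8c7. So r8c7=3.
Step 11. [r8c1∈{4,7}] across row 8, 7 lands solely at r8c1 ⇒ r8c1=7.
Step 12. [r7c2∈{1,3}] across col 2, 3 lands solely at r7c2, so r7c2=3.
Step 13. [r9c1∈{2}] nothing but 2 survives at r9c1, so r9c1=2.
Step 14. [r8c5∈{1,4,8}] in row 8, 4 fits only at r8c5. So r8c5=4.
Step 15. [r2c5∈{1,5,8}] in col 5, 8 fits only at r2c5, so r2c5=8.
Step 16. [r1c7∈{2}] r1c7's peers cover all but 2, so r1c7=2.
Step 17. [r1c8∈{1,8}] row 1 places 8 nowhere but r1c8. So r1c8=8.
Step 18. [r5c8∈{7}] r5c8 has the single candidate 7 ⇒ r5c8=7.
Step 19. [r2c8∈{1}] r2c8 is down to just 1 ⇒ r2c8=1.
Step 20. [r3c5∈{1,3}] row 3 places 1 nowhere but r3c5. So r3c5=1.
Step 21. [r2c3∈{9}] r2c3 has the single candidate 9, so r2c3=9.
Step 22. [r2c6∈{2}] r2c6 has the single candidate 2, so r2c6=2.
Step 23. [r7c6∈{1}] nothing but 1 survives at r7c6. So r7c6=1.
Step 24. [r7c9∈{7}] r7c9's peers cover all but 7. So r7c9=7.
Step 25. [r9c5∈{3}] only 3 remains possible at r9c5. So r9c5=3.
Step 26. [r2c4∈{5}] r2c4 has the single candidate 5, so r2c4=5.
Step 27. [r3c9∈{6}] r3c9's peers cover all but 6 ⇒ r3c9=6.
Step 28. [r9c6∈{6}] nothing but 6 survives at r9c6, so r9c6=6.
Step 29. [r7c4∈{2}] r7c4's peers cover all but 2 ⇒ r7c4=2.
Step 30. [r2c7∈{7}] only 7 remains possible at r2c7, so r2c7=7.
Step 31. [r1c6∈{9}] only 9 remains possible at r1c6, so r1c6=9.
Step 32. [r8c6∈{8}] r8c6 is down to just 8, so r8c6=8.
Step 33. [r3c4∈{3}] r3c4 has the single candidate 3. So r3c4=3.
Step 34. [r6c2∈{5}] r6c2 is down to just 5. So r6c2=5.
Step 35. [r6c1∈{6}] r6c1's peers cover all but 6, so r6c1=6.
Step 36. [r7c1∈{4}] r7c1 has the single candidate 4, so r7c1=4.
Step 37. [r1c3∈{1}] nothing but 1 survives at r1c3, so r1c3=1.
Step 38. [r9c4∈{7}] r9c4's peers cover all but 7. So r9c4=7.
Step 39. [r5c7∈{5}] r5c7's peers cover all but 5, so r5c7=5.
Step 40. [r6c4∈{8}] only 8 remains possible at r6c4. So r6c4=8.
Step 41. [r7c8∈{9}] r7c8 has the single candidate 9 ⇒ r7c8=9.
Step 42. [r8c2∈{1}] r8c2 is down to just 1. So r8c2=1.
Step 43. [r5c9∈{8}] r5c9 has the single candidate 8, so r5c9=8.
Step 44. [r7c5∈{5}] only 5 remains possible at r7c5, so r7c5=5.
Step 45. [r9c9∈{1}] nothing but 1 survives at r9c9, so r9c9=1.
Step 46. [r4c1∈{9}] only 9 remains possible at r4c1. So r4c1=9.

Answer: 5 7 1 4 6 9 2 8 3 / 3 6 9 5 8 2 7 1 4 / 8 2 4 3 1 7 9 5 6 / 9 8 3 1 7 5 4 6 2 / 1 4 2 6 9 3 5 7 8 / 6 5 7 8 2 4 1 3 9 / 4 3 8 2 5 1 6 9 7 / 7 1 6 9 4 8 3 2 5 / 2 9 5 7 3 6 8 4 1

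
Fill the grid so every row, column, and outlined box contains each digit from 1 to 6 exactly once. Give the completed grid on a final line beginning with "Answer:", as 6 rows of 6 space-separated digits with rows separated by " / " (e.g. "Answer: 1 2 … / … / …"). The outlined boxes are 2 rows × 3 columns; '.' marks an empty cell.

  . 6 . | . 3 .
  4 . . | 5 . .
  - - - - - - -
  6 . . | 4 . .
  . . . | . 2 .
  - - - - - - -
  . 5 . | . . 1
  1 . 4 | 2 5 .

Step 1. [r6c2∈{3}] only 3 remains possible at r6c2 ⇒ r6c2=3.
Step 2. [r4c1∈{3,5}] across col 1, 3 lands solely at r4c1, so r4c1=3.
Step 3. [r3c5∈{1}] nothing but 1 survives at r3c5. So r3c5=1.
Step 4. [r6c6∈{6}] r6c6 has the single candidate 6 ⇒ r6c6=6.
Step 5. [r2c6∈{2}] r2c6 is down to just 2. So r2c6=2.
Step 6. [r2c2∈{1}] r2c2 is down to just 1. So r2c2=1.
Step 7. [r4c6∈{5}] r4c6 is down to just 5, so r4c6=5.
Step 8. [r1c1∈{2,5}] col 1 places 5 nowhere but r1c1. So r1c1=5.
Step 9. [r1c3∈{2}] only 2 remains possible at r1c3. So r1c3=2.
Step 10. [r5c1∈{2}] only 2 remains possible at r5c1, so r5c1=2.
Step 11. [r5c3∈{6}] r5c3's peers cover all but 6. So r5c3=6.
Step 12. [r1c4∈{1}] r1c4 has the single candidate 1. So r1c4=1.
Step 13. [r3c2∈{2}] only 2 remains possible at r3c2 ⇒ r3c2=2.
Step 14. [r4c3∈{1}] r4c3's peers cover all but 1 ⇒ r4c3=1.
Step 15. [r1c6∈{4}] r1c6's peers cover all but 4 ⇒ r1c6=4.
Step 16. [r3c6∈{3}] r3c6's peers cover all but 3 ⇒ r3c6=3.
Step 17. [r4c2∈{4}] r4c2 is down to just 4, so r4c2=4.
Step 18. [r4c4∈{6}] r4c4's peers cover all but 6. So r4c4=6.
Step 19. [r2c3∈{3}] nothing but 3 survives at r2c3 ⇒ r2c3=3.
Step 20. [r5c4∈{3}] only 3 remains possible at r5c4, so r5c4=3.
Step 21. [r5c5∈{4}] r5c5 is down to just 4, so r5c5=4.
Step 22. [r3c3∈{5}] r3c3 is down to just 5. So r3c3=5.
Step 23. [r2c5∈{6}] nothing but 6 survives at r2c5, so r2c5=6.

Answer: 5 6 2 1 3 4 / 4 1 3 5 6 2 / 6 2 5 4 1 3 / 3 4 1 6 2 5 / 2 5 6 3 4 1 / 1 3 4 2 5 6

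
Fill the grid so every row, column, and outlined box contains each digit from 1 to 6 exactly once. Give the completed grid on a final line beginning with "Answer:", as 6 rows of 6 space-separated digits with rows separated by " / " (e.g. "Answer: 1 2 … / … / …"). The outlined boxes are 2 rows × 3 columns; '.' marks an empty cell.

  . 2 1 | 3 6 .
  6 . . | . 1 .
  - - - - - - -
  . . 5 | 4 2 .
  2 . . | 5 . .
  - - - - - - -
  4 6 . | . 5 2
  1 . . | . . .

Step 1. [r4c5∈{3}] nothing but 3 survives at r4c5. So r4c5=3.
Step 2. [r6c6∈{3,4,6}] r6c6 is the only open cell in col 6 admitting 3 ⇒ r6c6=3.
Step 3. [r1c6∈{4,5}] in row 1, 4 fits only at r1c6. So r1c6=4.
Step 4. [r3c6∈{1,6}] 6 has one home in row 3: r3c6, so r3c6=6.
Step 5. [r3c2∈{1,3}] 1 has one home in row 3: r3c2, so r3c2=1.
Step 6. [r2c2∈{3,4,5}] r2c2 is the only open cell in col 2 admitting 3, so r2c2=3.
Step 7. [r4c2∈{4}] r4c2 is down to just 4 ⇒ r4c2=4.
Step 8. [r3c1∈{3}] r3c1 is down to just 3 ⇒ r3c1=3.
Step 9. [r2c6∈{5}] r2c6 has the single candidate 5. So r2c6=5.
Step 10. [r2c4∈{2}] r2c4 has the single candidate 2 ⇒ r2c4=2.
Step 11. [r4c6∈{1}] only 1 remains possible at r4c6, so r4c6=1.
Step 12. [r5c4∈{1}] r5c4 is down to just 1, so r5c4=1.
Step 13. [r4c3∈{6}] nothing but 6 survives at r4c3. So r4c3=6.
Step 14. [r6c2∈{5}] nothing but 5 survives at r6c2. So r6c2=5.
Step 15. [r6c3∈{2}] nothing but 2 survives at r6c3 ⇒ r6c3=2.
Step 16. [r6c5∈{4}] nothing but 4 survives at r6c5 ⇒ r6c5=4.
Step 17. [r5c3∈{3}] only 3 remains possible at r5c3, so r5c3=3.
Step 18. [r6c4∈{6}] nothing but 6 survives at r6c4. So r6c4=6.
Step 19. [r2c3∈{4}] r2c3's peers cover all but 4. So r2c3=4.
Step 20. [r1c1∈{5}] only 5 remains possible at r1c1. So r1c1=5.

Answer: 5 2 1 3 6 4 / 6 3 4 2 1 5 / 3 1 5 4 2 6 / 2 4 6 5 3 1 / 4 6 3 1 5 2 / 1 5 2 6 4 3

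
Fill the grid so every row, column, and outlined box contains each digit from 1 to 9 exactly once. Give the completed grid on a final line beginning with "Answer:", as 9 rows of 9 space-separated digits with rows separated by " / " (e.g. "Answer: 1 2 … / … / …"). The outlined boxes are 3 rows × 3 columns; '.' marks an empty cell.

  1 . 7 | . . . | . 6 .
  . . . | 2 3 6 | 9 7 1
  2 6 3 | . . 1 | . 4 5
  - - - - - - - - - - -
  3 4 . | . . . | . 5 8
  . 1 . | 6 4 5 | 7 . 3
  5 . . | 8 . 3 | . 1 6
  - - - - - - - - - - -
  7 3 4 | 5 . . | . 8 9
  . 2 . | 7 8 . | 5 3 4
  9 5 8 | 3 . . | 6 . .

Step 1. [r4c7∈{2}] r4c7 has the single candidate 2, so r4c7=2.
Step 2. [r3c4∈{9}] r3c4's peers cover all but 9, so r3c4=9.
Step 3. [r6c5∈{2,7,9}] in box 5, 2 fits only at r6c5. So r6c5=2.
Step 4. [r4c5∈{1,7,9}] col 5 places 9 nowhere but r4c5, so r4c5=9.
Step 5. [r1c6∈{4,8}] col 6 places 8 nowhere but r1c6, so r1c6=8.
Step 6. [r6c3∈{9}] r6c3's peers cover all but 9. So r6c3=9.
Step 7. [r9c8∈{2}] r9c8's peers cover all but 2, so r9c8=2.
Step 8. [r2c2∈{8}] r2c2 is down to just 8 ⇒ r2c2=8.
Step 9. [r8c1∈{6}] only 6 remains possible at r8c1 ⇒ r8c1=6.
Step 10. [r9c5∈{1}] nothing but 1 survives at r9c5. So r9c5=1.
Step 11. [r1c4∈{4}] r1c4's peers cover all but 4. So r1c4=4.
Step 12. [r6c2∈{7}] r6c2 has the single candidate 7 ⇒ r6c2=7.
Step 13. [r2c1∈{4}] r2c1 has the single candidate 4 ⇒ r2c1=4.
Step 14. [r1c5∈{5}] r1c5 has the single candidate 5, so r1c5=5.
Step 15. [r8c3∈{1}] r8c3 is down to just 1. So r8c3=1.
Step 16. [r4c6∈{7}] r4c6 is down to just 7. So r4c6=7.
Step 17. [r5c1∈{8}] only 8 remains possible at r5c1, so r5c1=8.
Step 18. [r3c7∈{8}] r3c7 has the single candidate 8, so r3c7=8.
Step 19. [r4c3∈{6}] only 6 remains possible at r4c3. So r4c3=6.
Step 20. [r5c3∈{2}] r5c3's peers cover all but 2, so r5c3=2.
Step 21. [r3c5∈{7}] r3c5 is down to just 7 ⇒ r3c5=7.
Step 22. [r8c6∈{9}] r8c6 is down to just 9 ⇒ r8c6=9.
Step 23. [r7c7∈{1}] r7c7's peers cover all but 1. So r7c7=1.
Step 24. [r4c4∈{1}] only 1 remains possible at r4c4. So r4c4=1.
Step 25. [r1c7∈{3}] r1c7's peers cover all but 3. So r1c7=3.
Step 26. [r2c3∈{5}] r2c3 has the single candidate 5, so r2c3=5.
Step 27. [r1c9∈{2}] r1c9 has the single candidate 2. So r1c9=2.
Step 28. [r1c2∈{9}] nothing but 9 survives at r1c2 ⇒ r1c2=9.
Step 29. [r6c7∈{4}] r6c7 has the single candidate 4, so r6c7=4.
Step 30. [r7c5∈{6}] only 6 remains possible at r7c5 ⇒ r7c5=6.
Step 31. [r5c8∈{9}] nothing but 9 survives at r5c8. So r5c8=9.
Step 32. [r9c9∈{7}] r9c9 is down to just 7 ⇒ r9c9=7.
Step 33. [r7c6∈{2}] r7c6 has the single candidate 2, so r7c6=2.
Step 34. [r9c6∈{4}] only 4 remains possible at r9c6 ⇒ r9c6=4.

Answer: 1 9 7 4 5 8 3 6 2 / 4 8 5 2 3 6 9 7 1 / 2 6 3 9 7 1 8 4 5 / 3 4 6 1 9 7 2 5 8 / 8 1 2 6 4 5 7 9 3 / 5 7 9 8 2 3 4 1 6 / 7 3 4 5 6 2 1 8 9 / 6 2 1 7 8 9 5 3 4 / 9 5 8 3 1 4 6 2 7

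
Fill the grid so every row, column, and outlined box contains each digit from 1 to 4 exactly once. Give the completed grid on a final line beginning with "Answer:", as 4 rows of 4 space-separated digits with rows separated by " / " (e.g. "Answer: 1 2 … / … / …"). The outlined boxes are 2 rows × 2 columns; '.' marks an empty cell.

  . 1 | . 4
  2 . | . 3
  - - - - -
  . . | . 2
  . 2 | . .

Step 1. [r3c2∈{3,4}] in col 2, 3 fits only at r3c2, so r3c2=3.
Step 2. [r4c4∈{1}] nothing but 1 survives at r4c4, so r4c4=1.
Step 3. [r4c1∈{4}] r4c1 is down to just 4 ⇒ r4c1=4.
Step 4. [r1c3∈{2}] r1c3 is down to just 2 ⇒ r1c3=2.
Step 5. [r2c2∈{4}] r2c2's peers cover all but 4, so r2c2=4.
Step 6. [r1c1∈{3}] r1c1 has the single candidate 3, so r1c1=3.
Step 7. [r2c3∈{1}] nothing but 1 survives at r2c3 ⇒ r2c3=1.
Step 8. [r4c3∈{3}] only 3 remains possible at r4c3. So r4c3=3.
Step 9. [r3c1∈{1}] nothing but 1 survives at r3c1. So r3c1=1.
Step 10. [r3c3∈{4}] r3c3 is down to just 4. So r3c3=4.

Answer: 3 1 2 4 / 2 4 1 3 / 1 3 4 2 / 4 2 3 1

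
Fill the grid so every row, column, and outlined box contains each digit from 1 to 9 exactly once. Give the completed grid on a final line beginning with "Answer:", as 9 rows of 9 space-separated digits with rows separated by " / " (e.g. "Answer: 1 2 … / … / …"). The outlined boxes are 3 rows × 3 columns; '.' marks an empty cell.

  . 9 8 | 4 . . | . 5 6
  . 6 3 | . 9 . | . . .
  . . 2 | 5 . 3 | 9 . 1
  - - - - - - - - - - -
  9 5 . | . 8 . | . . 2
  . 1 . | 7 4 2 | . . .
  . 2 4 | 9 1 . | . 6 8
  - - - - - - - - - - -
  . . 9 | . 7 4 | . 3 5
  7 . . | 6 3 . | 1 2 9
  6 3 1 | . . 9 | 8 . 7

Step 1. [r6c7∈{3,5,7}] 7 has one home in row 6: r6c7, so r6c7=7.
Step 2. [r2c9∈{4}] only 4 remains possible at r2c9. So r2c9=4.
Step 3. [r1c5∈{2}] only 2 remains possible at r1c5 ⇒ r1c5=2.
Step 4. [r5c9∈{3}] r5c9's peers cover all but 3 ⇒ r5c9=3.
Step 5. [r7c2∈{8}] only 8 remains possible at r7c2, so r7c2=8.
Step 6. [r2c4∈{1,8}] col 4 places 8 nowhere but r2c4 ⇒ r2c4=8.
Step 7. [r1c6∈{1,7}] 7 has one home in row 1: r1c6. So r1c6=7.
Step 8. [r3c2∈{4,7}] r3c2 is the only open cell in col 2 admitting 7. So r3c2=7.
Step 9. [r7c1∈{2}] r7c1 is down to just 2 ⇒ r7c1=2.
Step 10. [r2c6∈{1}] only 1 remains possible at r2c6, so r2c6=1.
Step 11. [r9c8∈{4}] r9c8 is down to just 4, so r9c8=4.
Step 12. [r8c3∈{5}] r8c3 has the single candidate 5 ⇒ r8c3=5.
Step 13. [r5c3∈{6}] r5c3's peers cover all but 6, so r5c3=6.
Step 14. [r4c3∈{7}] r4c3's peers cover all but 7, so r4c3=7.
Step 15. [r1c1∈{1}] nothing but 1 survives at r1c1, so r1c1=1.
Step 16. [r6c6∈{5}] nothing but 5 survives at r6c6 ⇒ r6c6=5.
Step 17. [r7c4∈{1}] r7c4 has the single candidate 1 ⇒ r7c4=1.
Step 18. [r4c8∈{1}] r4c8's peers cover all but 1 ⇒ r4c8=1.
Step 19. [r3c5∈{6}] r3c5 is down to just 6, so r3c5=6.
Step 20. [r4c4∈{3}] only 3 remains possible at r4c4, so r4c4=3.
Step 21. [r4c6∈{6}] r4c6 is down to just 6, so r4c6=6.
Step 22. [r9c5∈{5}] nothing but 5 survives at r9c5 ⇒ r9c5=5.
Step 23. [r3c8∈{8}] r3c8 has the single candidate 8 ⇒ r3c8=8.
Step 24. [r8c6∈{8}] r8c6's peers cover all but 8 ⇒ r8c6=8.
Step 25. [r7c7∈{6}] only 6 remains possible at r7c7, so r7c7=6.
Step 26. [r3c1∈{4}] r3c1's peers cover all but 4 ⇒ r3c1=4.
Step 27. [r5c7∈{5}] nothing but 5 survives at r5c7 ⇒ r5c7=5.
Step 28. [r2c1∈{5}] r2c1 has the single candidate 5, so r2c1=5.
Step 29. [r8c2∈{4}] r8c2 is down to just 4 ⇒ r8c2=4.
Step 30. [r1c7∈{3}] r1c7 has the single candidate 3. So r1c7=3.
Step 31. [r6c1∈{3}] r6c1 has the single candidate 3, so r6c1=3.
Step 32. [r4c7∈{4}] only 4 remains possible at r4c7. So r4c7=4.
Step 33. [r9c4∈{2}] r9c4 is down to just 2, so r9c4=2.
Step 34. [r2c8∈{7}] only 7 remains possible at r2c8. So r2c8=7.
Step 35. [r2c7∈{2}] r2c7's peers cover all but 2 ⇒ r2c7=2.
Step 36. [r5c8∈{9}] r5c8's peers cover all but 9 ⇒ r5c8=9.
Step 37. [r5c1∈{8}] r5c1's peers cover all but 8. So r5c1=8.

Answer: 1 9 8 4 2 7 3 5 6 / 5 6 3 8 9 1 2 7 4 / 4 7 2 5 6 3 9 8 1 / 9 5 7 3 8 6 4 1 2 / 8 1 6 7 4 2 5 9 3 / 3 2 4 9 1 5 7 6 8 / 2 8 9 1 7 4 6 3 5 / 7 4 5 6 3 8 1 2 9 / 6 3 1 2 5 9 8 4 7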